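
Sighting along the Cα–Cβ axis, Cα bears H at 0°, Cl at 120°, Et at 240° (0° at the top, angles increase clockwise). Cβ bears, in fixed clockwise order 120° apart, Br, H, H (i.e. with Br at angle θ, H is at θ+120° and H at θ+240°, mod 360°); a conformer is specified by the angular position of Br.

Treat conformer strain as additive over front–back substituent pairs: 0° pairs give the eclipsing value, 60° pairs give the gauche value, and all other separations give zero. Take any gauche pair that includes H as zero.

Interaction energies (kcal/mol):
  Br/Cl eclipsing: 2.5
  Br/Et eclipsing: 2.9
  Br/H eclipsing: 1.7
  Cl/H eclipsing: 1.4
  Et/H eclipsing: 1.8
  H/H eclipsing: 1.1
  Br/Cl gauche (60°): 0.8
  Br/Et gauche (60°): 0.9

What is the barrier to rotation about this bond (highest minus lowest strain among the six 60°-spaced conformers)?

Br at 0° (eclipsed): H–Br eclipsed, Cl–H eclipsed, Et–H eclipsed; 1.7 + 1.4 + 1.8 = 4.9 kcal/mol.
Br at 60° (staggered): Cl–Br gauche; 0.8 = 0.8 kcal/mol.
Br at 120° (eclipsed): H–H eclipsed, Cl–Br eclipsed, Et–H eclipsed; 1.1 + 2.5 + 1.8 = 5.4 kcal/mol.
Br at 180° (staggered): Cl–Br gauche, Et–Br gauche; 0.8 + 0.9 = 1.7 kcal/mol.
Br at 240° (eclipsed): H–H eclipsed, Cl–H eclipsed, Et–Br eclipsed; 1.1 + 1.4 + 2.9 = 5.4 kcal/mol.
Br at 300° (staggered): Et–Br gauche; 0.9 = 0.9 kcal/mol.
Max at 120° (5.4 kcal/mol), min at 60° (0.8 kcal/mol); barrier = 4.6 kcal/mol.

4.6 kcal/mol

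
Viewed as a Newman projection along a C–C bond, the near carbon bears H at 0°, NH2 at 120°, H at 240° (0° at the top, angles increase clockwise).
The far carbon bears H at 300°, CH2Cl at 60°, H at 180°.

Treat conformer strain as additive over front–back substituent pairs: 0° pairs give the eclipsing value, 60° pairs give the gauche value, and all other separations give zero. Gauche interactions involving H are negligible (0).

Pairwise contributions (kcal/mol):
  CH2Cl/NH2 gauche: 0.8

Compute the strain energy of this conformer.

0.8 kcal/mol

This conformer (staggered): NH2(120°)/CH2Cl(60°) gauche 0.8 → 0.8 kcal/mol.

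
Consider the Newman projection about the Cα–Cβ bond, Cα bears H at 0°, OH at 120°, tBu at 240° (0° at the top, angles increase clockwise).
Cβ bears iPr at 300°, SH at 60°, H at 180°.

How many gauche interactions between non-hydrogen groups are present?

Non-H gauche pairs: OH(120°)/SH(60°); tBu(240°)/iPr(300°) — 2 interactions.

2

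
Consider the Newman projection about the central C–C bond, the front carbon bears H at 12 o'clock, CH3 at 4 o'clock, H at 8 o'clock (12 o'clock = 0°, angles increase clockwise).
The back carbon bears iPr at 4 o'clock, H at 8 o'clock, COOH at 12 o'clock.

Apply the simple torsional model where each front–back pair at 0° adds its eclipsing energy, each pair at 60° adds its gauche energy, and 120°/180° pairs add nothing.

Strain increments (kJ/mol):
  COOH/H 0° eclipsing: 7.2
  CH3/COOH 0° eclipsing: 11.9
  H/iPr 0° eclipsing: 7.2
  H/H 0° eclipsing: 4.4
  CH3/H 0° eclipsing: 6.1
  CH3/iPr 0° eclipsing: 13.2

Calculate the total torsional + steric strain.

24.8 kJ/mol

This conformer (eclipsed): H(0°)/COOH(0°) eclipsed 7.2; CH3(120°)/iPr(120°) eclipsed 13.2; H(240°)/H(240°) eclipsed 4.4 → 24.8 kJ/mol.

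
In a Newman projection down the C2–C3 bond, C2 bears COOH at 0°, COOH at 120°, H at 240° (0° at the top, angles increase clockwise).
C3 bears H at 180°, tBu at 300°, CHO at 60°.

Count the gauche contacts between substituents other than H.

3

Non-H gauche pairs: COOH(0°)/tBu(300°); COOH(0°)/CHO(60°); COOH(120°)/CHO(60°) — 3 interactions.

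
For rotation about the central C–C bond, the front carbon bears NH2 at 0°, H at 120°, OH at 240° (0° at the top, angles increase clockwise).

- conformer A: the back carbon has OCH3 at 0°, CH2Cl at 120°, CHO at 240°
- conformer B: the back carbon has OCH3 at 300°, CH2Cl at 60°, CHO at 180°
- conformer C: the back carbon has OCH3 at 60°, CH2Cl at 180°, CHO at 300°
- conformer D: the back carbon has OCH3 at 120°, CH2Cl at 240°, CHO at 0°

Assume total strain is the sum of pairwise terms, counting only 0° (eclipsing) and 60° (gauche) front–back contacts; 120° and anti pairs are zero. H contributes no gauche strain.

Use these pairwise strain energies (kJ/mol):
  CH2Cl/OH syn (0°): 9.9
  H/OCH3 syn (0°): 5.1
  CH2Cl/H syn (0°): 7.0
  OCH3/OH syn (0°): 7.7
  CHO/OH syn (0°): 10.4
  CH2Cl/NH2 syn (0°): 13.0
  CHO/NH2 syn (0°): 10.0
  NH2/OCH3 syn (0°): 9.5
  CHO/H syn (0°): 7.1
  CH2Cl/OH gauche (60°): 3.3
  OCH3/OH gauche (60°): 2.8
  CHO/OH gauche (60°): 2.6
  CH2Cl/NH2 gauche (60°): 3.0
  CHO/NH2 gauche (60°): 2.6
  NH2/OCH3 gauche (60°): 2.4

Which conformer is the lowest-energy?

A (eclipsed): NH2(0°)/OCH3(0°) eclipsed 9.5; H(120°)/CH2Cl(120°) eclipsed 7.0; OH(240°)/CHO(240°) eclipsed 10.4 → 26.9 kJ/mol.
B (staggered): NH2(0°)/OCH3(300°) gauche 2.4; NH2(0°)/CH2Cl(60°) gauche 3.0; OH(240°)/OCH3(300°) gauche 2.8; OH(240°)/CHO(180°) gauche 2.6 → 10.8 kJ/mol.
C (staggered): NH2(0°)/OCH3(60°) gauche 2.4; NH2(0°)/CHO(300°) gauche 2.6; OH(240°)/CH2Cl(180°) gauche 3.3; OH(240°)/CHO(300°) gauche 2.6 → 10.9 kJ/mol.
D (eclipsed): NH2(0°)/CHO(0°) eclipsed 10.0; H(120°)/OCH3(120°) eclipsed 5.1; OH(240°)/CH2Cl(240°) eclipsed 9.9 → 25.0 kJ/mol.
B has the lowest total (10.8 kJ/mol).

B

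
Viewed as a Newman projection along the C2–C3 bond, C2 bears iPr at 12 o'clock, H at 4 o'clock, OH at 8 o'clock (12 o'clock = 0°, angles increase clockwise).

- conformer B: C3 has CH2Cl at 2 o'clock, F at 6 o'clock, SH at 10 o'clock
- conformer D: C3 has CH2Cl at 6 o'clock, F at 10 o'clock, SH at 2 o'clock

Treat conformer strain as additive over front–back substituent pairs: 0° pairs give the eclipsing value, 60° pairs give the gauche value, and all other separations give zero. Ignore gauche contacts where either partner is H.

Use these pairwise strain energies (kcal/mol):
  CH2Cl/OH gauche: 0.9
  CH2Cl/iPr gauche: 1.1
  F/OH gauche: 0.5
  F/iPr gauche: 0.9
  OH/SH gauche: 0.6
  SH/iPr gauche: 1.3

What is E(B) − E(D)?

B (staggered): iPr(0°)/CH2Cl(60°) gauche 1.1; iPr(0°)/SH(300°) gauche 1.3; OH(240°)/F(180°) gauche 0.5; OH(240°)/SH(300°) gauche 0.6 → 3.5 kcal/mol.
D (staggered): iPr(0°)/F(300°) gauche 0.9; iPr(0°)/SH(60°) gauche 1.3; OH(240°)/CH2Cl(180°) gauche 0.9; OH(240°)/F(300°) gauche 0.5 → 3.6 kcal/mol.
E(B) − E(D) = 3.5 − 3.6 = -0.1 kcal/mol.

-0.1 kcal/mol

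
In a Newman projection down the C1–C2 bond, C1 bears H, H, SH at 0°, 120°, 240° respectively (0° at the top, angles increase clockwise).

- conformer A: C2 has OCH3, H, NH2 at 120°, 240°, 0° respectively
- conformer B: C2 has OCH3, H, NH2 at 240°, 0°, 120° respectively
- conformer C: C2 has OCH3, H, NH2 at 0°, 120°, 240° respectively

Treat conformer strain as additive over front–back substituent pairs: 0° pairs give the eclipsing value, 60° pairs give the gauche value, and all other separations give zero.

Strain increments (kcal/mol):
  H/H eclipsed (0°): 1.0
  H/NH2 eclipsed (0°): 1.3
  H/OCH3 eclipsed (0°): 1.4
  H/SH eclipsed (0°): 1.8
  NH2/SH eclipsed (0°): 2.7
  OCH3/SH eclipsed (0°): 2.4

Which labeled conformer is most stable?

A (eclipsed): H–NH2 eclipsed, H–OCH3 eclipsed, SH–H eclipsed; 1.3 + 1.4 + 1.8 = 4.5 kcal/mol.
B (eclipsed): H–H eclipsed, H–NH2 eclipsed, SH–OCH3 eclipsed; 1.0 + 1.3 + 2.4 = 4.7 kcal/mol.
C (eclipsed): H–OCH3 eclipsed, H–H eclipsed, SH–NH2 eclipsed; 1.4 + 1.0 + 2.7 = 5.1 kcal/mol.
A has the lowest total (4.5 kcal/mol).

A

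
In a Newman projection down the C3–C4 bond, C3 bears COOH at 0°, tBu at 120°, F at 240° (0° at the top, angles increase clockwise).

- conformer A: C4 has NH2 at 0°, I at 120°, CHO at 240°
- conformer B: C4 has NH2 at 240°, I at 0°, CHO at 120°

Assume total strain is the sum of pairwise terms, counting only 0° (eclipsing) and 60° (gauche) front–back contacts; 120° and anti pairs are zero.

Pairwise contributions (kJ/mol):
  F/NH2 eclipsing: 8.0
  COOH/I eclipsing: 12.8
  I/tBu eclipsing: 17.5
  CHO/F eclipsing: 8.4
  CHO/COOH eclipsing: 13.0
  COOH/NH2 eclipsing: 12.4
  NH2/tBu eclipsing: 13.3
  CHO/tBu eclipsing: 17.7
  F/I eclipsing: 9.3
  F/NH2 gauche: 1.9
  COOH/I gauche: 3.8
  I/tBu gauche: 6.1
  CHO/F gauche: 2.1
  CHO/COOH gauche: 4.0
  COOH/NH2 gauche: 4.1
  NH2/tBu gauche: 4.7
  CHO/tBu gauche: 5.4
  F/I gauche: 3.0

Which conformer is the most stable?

A

A (eclipsed): COOH(0°)/NH2(0°) eclipsed 12.4; tBu(120°)/I(120°) eclipsed 17.5; F(240°)/CHO(240°) eclipsed 8.4 → 38.3 kJ/mol.
B (eclipsed): COOH(0°)/I(0°) eclipsed 12.8; tBu(120°)/CHO(120°) eclipsed 17.7; F(240°)/NH2(240°) eclipsed 8.0 → 38.5 kJ/mol.
A has the lowest total (38.3 kJ/mol).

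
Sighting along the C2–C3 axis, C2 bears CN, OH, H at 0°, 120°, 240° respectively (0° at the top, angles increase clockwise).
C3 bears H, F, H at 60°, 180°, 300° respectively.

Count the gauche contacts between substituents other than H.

1

Non-H gauche pairs: OH(120°)/F(180°) — 1 interaction.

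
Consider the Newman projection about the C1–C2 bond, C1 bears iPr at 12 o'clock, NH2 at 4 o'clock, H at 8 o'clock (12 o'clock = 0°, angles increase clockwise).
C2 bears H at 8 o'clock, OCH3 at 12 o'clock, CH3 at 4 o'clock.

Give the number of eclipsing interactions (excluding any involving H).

2

Non-H eclipsing pairs: iPr(0°)/OCH3(0°); NH2(120°)/CH3(120°) — 2 interactions.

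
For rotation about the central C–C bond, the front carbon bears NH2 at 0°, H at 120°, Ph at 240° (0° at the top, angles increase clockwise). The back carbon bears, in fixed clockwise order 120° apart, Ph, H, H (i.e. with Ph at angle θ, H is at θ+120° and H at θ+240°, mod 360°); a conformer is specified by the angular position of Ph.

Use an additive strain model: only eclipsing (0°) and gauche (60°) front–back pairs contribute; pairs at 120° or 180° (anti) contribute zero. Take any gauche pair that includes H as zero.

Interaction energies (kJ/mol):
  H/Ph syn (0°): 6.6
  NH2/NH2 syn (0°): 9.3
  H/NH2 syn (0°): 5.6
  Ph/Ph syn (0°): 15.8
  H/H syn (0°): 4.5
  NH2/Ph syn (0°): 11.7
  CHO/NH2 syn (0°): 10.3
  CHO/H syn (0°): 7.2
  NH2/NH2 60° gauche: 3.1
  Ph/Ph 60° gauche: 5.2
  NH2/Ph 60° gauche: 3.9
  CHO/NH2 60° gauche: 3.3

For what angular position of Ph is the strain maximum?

240°

Ph at 0° (eclipsed): NH2(0°)/Ph(0°) eclipsed 11.7; H(120°)/H(120°) eclipsed 4.5; Ph(240°)/H(240°) eclipsed 6.6 → 22.8 kJ/mol.
Ph at 60° (staggered): NH2(0°)/Ph(60°) gauche 3.9 → 3.9 kJ/mol.
Ph at 120° (eclipsed): NH2(0°)/H(0°) eclipsed 5.6; H(120°)/Ph(120°) eclipsed 6.6; Ph(240°)/H(240°) eclipsed 6.6 → 18.8 kJ/mol.
Ph at 180° (staggered): Ph(240°)/Ph(180°) gauche 5.2 → 5.2 kJ/mol.
Ph at 240° (eclipsed): NH2(0°)/H(0°) eclipsed 5.6; H(120°)/H(120°) eclipsed 4.5; Ph(240°)/Ph(240°) eclipsed 15.8 → 25.9 kJ/mol.
Ph at 300° (staggered): NH2(0°)/Ph(300°) gauche 3.9; Ph(240°)/Ph(300°) gauche 5.2 → 9.1 kJ/mol.
The maximum (25.9 kJ/mol) occurs with Ph at 240°.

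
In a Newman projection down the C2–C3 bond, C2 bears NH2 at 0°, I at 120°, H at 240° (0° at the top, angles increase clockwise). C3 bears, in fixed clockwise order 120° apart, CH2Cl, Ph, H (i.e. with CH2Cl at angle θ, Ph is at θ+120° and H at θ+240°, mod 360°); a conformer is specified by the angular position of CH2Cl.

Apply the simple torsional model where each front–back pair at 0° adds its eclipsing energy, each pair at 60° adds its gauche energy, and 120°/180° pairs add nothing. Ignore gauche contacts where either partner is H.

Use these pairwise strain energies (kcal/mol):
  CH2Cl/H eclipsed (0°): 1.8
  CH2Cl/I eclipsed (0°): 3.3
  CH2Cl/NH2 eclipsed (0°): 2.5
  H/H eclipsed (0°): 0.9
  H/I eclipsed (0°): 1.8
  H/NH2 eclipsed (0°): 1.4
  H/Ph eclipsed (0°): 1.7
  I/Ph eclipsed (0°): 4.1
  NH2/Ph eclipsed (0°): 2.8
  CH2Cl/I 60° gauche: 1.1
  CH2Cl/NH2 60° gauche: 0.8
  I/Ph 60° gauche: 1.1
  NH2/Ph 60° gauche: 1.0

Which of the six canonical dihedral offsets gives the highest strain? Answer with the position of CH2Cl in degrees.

0°

CH2Cl at 0° (eclipsed): NH2–CH2Cl eclipsed, I–Ph eclipsed, H–H eclipsed; 2.5 + 4.1 + 0.9 = 7.5 kcal/mol.
CH2Cl at 60° (staggered): NH2–CH2Cl gauche, I–CH2Cl gauche, I–Ph gauche; 0.8 + 1.1 + 1.1 = 3.0 kcal/mol.
CH2Cl at 120° (eclipsed): NH2–H eclipsed, I–CH2Cl eclipsed, H–Ph eclipsed; 1.4 + 3.3 + 1.7 = 6.4 kcal/mol.
CH2Cl at 180° (staggered): NH2–Ph gauche, I–CH2Cl gauche; 1.0 + 1.1 = 2.1 kcal/mol.
CH2Cl at 240° (eclipsed): NH2–Ph eclipsed, I–H eclipsed, H–CH2Cl eclipsed; 2.8 + 1.8 + 1.8 = 6.4 kcal/mol.
CH2Cl at 300° (staggered): NH2–CH2Cl gauche, NH2–Ph gauche, I–Ph gauche; 0.8 + 1.0 + 1.1 = 2.9 kcal/mol.
The maximum (7.5 kcal/mol) occurs with CH2Cl at 0°.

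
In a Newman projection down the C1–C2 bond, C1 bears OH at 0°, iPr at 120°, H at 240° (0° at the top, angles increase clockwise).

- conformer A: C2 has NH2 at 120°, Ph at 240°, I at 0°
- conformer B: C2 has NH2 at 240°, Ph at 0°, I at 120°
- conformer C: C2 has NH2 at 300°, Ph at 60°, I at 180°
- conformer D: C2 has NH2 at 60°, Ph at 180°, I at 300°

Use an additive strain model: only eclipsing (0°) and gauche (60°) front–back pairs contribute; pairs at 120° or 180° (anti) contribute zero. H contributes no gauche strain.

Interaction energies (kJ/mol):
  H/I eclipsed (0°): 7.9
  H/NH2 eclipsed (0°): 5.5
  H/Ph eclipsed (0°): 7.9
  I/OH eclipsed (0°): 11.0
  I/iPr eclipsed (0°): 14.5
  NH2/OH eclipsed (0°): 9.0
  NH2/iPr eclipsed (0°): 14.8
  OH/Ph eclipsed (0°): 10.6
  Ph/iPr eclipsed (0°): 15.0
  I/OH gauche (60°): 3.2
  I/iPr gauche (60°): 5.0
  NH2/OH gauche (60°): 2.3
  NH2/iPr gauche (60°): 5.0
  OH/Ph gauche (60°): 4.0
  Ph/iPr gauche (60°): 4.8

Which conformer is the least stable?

A (eclipsed): OH–I eclipsed, iPr–NH2 eclipsed, H–Ph eclipsed; 11.0 + 14.8 + 7.9 = 33.7 kJ/mol.
B (eclipsed): OH–Ph eclipsed, iPr–I eclipsed, H–NH2 eclipsed; 10.6 + 14.5 + 5.5 = 30.6 kJ/mol.
C (staggered): OH–NH2 gauche, OH–Ph gauche, iPr–Ph gauche, iPr–I gauche; 2.3 + 4.0 + 4.8 + 5.0 = 16.1 kJ/mol.
D (staggered): OH–NH2 gauche, OH–I gauche, iPr–NH2 gauche, iPr–Ph gauche; 2.3 + 3.2 + 5.0 + 4.8 = 15.3 kJ/mol.
A has the highest total (33.7 kJ/mol).

A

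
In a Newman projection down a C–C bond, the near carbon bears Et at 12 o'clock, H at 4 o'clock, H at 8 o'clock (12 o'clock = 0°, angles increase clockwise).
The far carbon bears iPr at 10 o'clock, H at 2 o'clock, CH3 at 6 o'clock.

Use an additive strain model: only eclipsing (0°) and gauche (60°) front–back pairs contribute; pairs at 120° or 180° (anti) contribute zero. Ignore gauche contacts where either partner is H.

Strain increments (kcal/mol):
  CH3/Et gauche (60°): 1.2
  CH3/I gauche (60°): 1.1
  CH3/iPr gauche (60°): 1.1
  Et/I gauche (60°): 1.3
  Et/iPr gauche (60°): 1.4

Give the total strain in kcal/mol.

This conformer (staggered): Et–iPr gauche; 1.4 = 1.4 kcal/mol.

1.4 kcal/mol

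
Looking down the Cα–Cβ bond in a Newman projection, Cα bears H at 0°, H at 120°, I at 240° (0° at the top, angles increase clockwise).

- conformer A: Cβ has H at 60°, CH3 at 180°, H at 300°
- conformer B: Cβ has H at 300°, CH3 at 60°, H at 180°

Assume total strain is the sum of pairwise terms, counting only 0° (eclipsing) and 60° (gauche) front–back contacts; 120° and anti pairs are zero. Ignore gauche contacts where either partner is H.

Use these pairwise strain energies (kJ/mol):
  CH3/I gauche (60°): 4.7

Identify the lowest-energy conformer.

A is staggered. I at 240° is gauche with CH3 at 180° (4.7). Total 4.7 kJ/mol.
B (staggered): no non-H gauche contacts → 0.0 kJ/mol.
B has the lowest total (0.0 kJ/mol).

B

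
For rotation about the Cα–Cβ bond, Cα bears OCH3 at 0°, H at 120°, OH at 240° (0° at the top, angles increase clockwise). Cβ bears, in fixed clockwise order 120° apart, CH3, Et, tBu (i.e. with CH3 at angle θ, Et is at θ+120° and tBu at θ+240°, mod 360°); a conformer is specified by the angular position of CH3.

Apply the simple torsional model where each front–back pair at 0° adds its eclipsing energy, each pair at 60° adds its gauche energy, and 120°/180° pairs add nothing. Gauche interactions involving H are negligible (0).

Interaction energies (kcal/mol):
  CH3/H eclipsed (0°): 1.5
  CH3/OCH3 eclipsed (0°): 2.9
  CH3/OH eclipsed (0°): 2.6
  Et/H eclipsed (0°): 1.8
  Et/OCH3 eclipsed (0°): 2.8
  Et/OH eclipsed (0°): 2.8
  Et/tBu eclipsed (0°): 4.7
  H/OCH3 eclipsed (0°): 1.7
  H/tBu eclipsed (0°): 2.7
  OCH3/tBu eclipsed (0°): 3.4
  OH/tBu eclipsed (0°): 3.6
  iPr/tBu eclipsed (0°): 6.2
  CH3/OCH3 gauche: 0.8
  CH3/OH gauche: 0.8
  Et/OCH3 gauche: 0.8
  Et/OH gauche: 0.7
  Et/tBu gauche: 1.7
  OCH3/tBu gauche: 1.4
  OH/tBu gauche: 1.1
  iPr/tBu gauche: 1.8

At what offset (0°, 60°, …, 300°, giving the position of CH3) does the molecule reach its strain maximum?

0°

CH3 at 0° (eclipsed): OCH3–CH3 eclipsed, H–Et eclipsed, OH–tBu eclipsed; 2.9 + 1.8 + 3.6 = 8.3 kcal/mol.
CH3 at 60° (staggered): OCH3–CH3 gauche, OCH3–tBu gauche, OH–Et gauche, OH–tBu gauche; 0.8 + 1.4 + 0.7 + 1.1 = 4.0 kcal/mol.
CH3 at 120° (eclipsed): OCH3–tBu eclipsed, H–CH3 eclipsed, OH–Et eclipsed; 3.4 + 1.5 + 2.8 = 7.7 kcal/mol.
CH3 at 180° (staggered): OCH3–Et gauche, OCH3–tBu gauche, OH–CH3 gauche, OH–Et gauche; 0.8 + 1.4 + 0.8 + 0.7 = 3.7 kcal/mol.
CH3 at 240° (eclipsed): OCH3–Et eclipsed, H–tBu eclipsed, OH–CH3 eclipsed; 2.8 + 2.7 + 2.6 = 8.1 kcal/mol.
CH3 at 300° (staggered): OCH3–CH3 gauche, OCH3–Et gauche, OH–CH3 gauche, OH–tBu gauche; 0.8 + 0.8 + 0.8 + 1.1 = 3.5 kcal/mol.
The maximum (8.3 kcal/mol) occurs with CH3 at 0°.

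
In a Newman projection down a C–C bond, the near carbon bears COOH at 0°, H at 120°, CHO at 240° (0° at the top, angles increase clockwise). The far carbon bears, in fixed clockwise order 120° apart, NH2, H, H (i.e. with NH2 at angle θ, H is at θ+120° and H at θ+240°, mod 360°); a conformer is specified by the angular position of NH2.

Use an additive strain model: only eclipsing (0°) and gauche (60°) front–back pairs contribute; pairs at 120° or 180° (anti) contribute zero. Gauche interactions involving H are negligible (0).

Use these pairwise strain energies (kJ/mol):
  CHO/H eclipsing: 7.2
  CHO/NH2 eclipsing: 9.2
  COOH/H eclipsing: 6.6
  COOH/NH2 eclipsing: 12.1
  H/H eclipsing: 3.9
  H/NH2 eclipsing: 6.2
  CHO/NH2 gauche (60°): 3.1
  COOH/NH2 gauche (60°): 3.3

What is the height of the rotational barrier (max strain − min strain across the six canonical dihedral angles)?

20.1 kJ/mol

NH2 at 0° (eclipsed): COOH–NH2 eclipsed, H–H eclipsed, CHO–H eclipsed; 12.1 + 3.9 + 7.2 = 23.2 kJ/mol.
NH2 at 60° (staggered): COOH–NH2 gauche; 3.3 = 3.3 kJ/mol.
NH2 at 120° (eclipsed): COOH–H eclipsed, H–NH2 eclipsed, CHO–H eclipsed; 6.6 + 6.2 + 7.2 = 20.0 kJ/mol.
NH2 at 180° (staggered): CHO–NH2 gauche; 3.1 = 3.1 kJ/mol.
NH2 at 240° (eclipsed): COOH–H eclipsed, H–H eclipsed, CHO–NH2 eclipsed; 6.6 + 3.9 + 9.2 = 19.7 kJ/mol.
NH2 at 300° (staggered): COOH–NH2 gauche, CHO–NH2 gauche; 3.3 + 3.1 = 6.4 kJ/mol.
Max at 0° (23.2 kJ/mol), min at 180° (3.1 kJ/mol); barrier = 20.1 kJ/mol.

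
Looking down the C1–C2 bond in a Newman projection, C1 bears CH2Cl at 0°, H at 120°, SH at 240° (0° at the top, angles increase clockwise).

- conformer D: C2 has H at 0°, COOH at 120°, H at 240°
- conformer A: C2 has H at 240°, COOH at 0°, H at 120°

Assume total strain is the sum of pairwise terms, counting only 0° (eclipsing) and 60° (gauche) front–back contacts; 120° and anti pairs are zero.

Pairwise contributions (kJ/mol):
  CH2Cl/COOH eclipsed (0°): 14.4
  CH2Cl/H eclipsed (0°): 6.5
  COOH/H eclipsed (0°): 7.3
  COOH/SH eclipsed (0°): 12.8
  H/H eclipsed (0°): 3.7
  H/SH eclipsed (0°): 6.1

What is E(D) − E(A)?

D (eclipsed): CH2Cl(0°)/H(0°) eclipsed 6.5; H(120°)/COOH(120°) eclipsed 7.3; SH(240°)/H(240°) eclipsed 6.1 → 19.9 kJ/mol.
A (eclipsed): CH2Cl(0°)/COOH(0°) eclipsed 14.4; H(120°)/H(120°) eclipsed 3.7; SH(240°)/H(240°) eclipsed 6.1 → 24.2 kJ/mol.
E(D) − E(A) = 19.9 − 24.2 = -4.3 kJ/mol.

-4.3 kJ/mol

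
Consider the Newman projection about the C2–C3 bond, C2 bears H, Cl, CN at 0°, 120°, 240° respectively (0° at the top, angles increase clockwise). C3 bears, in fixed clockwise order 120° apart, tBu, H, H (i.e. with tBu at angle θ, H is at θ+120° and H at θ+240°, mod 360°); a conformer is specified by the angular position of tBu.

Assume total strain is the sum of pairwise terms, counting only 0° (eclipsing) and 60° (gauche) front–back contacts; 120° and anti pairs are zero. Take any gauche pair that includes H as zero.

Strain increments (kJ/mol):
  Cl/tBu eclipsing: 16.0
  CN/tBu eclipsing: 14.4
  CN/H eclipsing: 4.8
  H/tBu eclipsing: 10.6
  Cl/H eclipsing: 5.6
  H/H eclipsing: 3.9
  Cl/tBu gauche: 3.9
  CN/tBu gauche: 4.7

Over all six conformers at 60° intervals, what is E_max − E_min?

tBu at 0° (eclipsed): H–tBu eclipsed, Cl–H eclipsed, CN–H eclipsed; 10.6 + 5.6 + 4.8 = 21.0 kJ/mol.
tBu at 60° (staggered): Cl–tBu gauche; 3.9 = 3.9 kJ/mol.
tBu at 120° (eclipsed): H–H eclipsed, Cl–tBu eclipsed, CN–H eclipsed; 3.9 + 16.0 + 4.8 = 24.7 kJ/mol.
tBu at 180° (staggered): Cl–tBu gauche, CN–tBu gauche; 3.9 + 4.7 = 8.6 kJ/mol.
tBu at 240° (eclipsed): H–H eclipsed, Cl–H eclipsed, CN–tBu eclipsed; 3.9 + 5.6 + 14.4 = 23.9 kJ/mol.
tBu at 300° (staggered): CN–tBu gauche; 4.7 = 4.7 kJ/mol.
Max at 120° (24.7 kJ/mol), min at 60° (3.9 kJ/mol); barrier = 20.8 kJ/mol.

20.8 kJ/mol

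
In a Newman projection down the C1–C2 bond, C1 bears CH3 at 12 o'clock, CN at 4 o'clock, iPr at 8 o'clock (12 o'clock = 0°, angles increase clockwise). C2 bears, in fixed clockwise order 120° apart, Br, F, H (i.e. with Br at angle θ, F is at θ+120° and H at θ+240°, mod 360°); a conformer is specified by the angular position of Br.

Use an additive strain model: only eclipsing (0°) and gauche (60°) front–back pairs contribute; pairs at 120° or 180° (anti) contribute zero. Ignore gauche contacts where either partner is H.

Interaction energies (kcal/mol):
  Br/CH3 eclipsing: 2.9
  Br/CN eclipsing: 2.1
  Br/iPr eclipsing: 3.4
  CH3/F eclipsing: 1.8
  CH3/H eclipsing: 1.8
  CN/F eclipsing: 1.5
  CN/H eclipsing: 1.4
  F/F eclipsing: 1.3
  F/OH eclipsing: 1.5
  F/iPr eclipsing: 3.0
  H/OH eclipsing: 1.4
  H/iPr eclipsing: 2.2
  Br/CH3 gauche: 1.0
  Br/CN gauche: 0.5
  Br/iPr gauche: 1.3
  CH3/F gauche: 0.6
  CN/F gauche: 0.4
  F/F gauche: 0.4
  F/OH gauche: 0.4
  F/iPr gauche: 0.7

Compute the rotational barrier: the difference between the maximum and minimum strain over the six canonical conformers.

4.3 kcal/mol

Br at 0° (eclipsed): CH3(0°)/Br(0°) eclipsed 2.9; CN(120°)/F(120°) eclipsed 1.5; iPr(240°)/H(240°) eclipsed 2.2 → 6.6 kcal/mol.
Br at 60° (staggered): CH3(0°)/Br(60°) gauche 1.0; CN(120°)/Br(60°) gauche 0.5; CN(120°)/F(180°) gauche 0.4; iPr(240°)/F(180°) gauche 0.7 → 2.6 kcal/mol.
Br at 120° (eclipsed): CH3(0°)/H(0°) eclipsed 1.8; CN(120°)/Br(120°) eclipsed 2.1; iPr(240°)/F(240°) eclipsed 3.0 → 6.9 kcal/mol.
Br at 180° (staggered): CH3(0°)/F(300°) gauche 0.6; CN(120°)/Br(180°) gauche 0.5; iPr(240°)/Br(180°) gauche 1.3; iPr(240°)/F(300°) gauche 0.7 → 3.1 kcal/mol.
Br at 240° (eclipsed): CH3(0°)/F(0°) eclipsed 1.8; CN(120°)/H(120°) eclipsed 1.4; iPr(240°)/Br(240°) eclipsed 3.4 → 6.6 kcal/mol.
Br at 300° (staggered): CH3(0°)/Br(300°) gauche 1.0; CH3(0°)/F(60°) gauche 0.6; CN(120°)/F(60°) gauche 0.4; iPr(240°)/Br(300°) gauche 1.3 → 3.3 kcal/mol.
Max at 120° (6.9 kcal/mol), min at 60° (2.6 kcal/mol); barrier = 4.3 kcal/mol.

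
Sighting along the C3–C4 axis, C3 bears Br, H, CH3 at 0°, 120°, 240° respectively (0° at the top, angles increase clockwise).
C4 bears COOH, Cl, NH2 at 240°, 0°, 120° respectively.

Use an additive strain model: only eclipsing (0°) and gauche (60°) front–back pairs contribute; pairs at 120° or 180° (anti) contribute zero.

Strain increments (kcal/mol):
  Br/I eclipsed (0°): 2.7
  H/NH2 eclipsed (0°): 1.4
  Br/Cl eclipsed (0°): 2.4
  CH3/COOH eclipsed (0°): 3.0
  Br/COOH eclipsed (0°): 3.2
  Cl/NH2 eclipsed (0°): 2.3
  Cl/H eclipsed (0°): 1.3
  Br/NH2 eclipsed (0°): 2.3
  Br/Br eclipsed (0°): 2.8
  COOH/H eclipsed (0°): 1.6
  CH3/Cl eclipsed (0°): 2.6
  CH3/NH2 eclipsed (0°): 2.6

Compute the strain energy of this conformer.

This conformer (eclipsed): Br–Cl eclipsed, H–NH2 eclipsed, CH3–COOH eclipsed; 2.4 + 1.4 + 3.0 = 6.8 kcal/mol.

6.8 kcal/mol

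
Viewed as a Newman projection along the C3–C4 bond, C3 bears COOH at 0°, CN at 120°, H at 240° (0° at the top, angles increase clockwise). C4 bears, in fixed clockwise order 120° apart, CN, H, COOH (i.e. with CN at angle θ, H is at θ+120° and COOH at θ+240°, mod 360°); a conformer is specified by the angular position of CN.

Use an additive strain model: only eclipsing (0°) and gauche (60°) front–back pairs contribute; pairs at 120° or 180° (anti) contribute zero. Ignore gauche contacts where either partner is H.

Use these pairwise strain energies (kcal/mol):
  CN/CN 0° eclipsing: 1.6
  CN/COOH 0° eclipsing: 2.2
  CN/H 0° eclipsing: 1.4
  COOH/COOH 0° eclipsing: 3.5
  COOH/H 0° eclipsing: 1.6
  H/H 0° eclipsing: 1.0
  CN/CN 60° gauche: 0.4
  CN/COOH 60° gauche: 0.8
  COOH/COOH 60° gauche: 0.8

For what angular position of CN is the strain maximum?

120°

CN at 0° (eclipsed): COOH–CN eclipsed, CN–H eclipsed, H–COOH eclipsed; 2.2 + 1.4 + 1.6 = 5.2 kcal/mol.
CN at 60° (staggered): COOH–CN gauche, COOH–COOH gauche, CN–CN gauche; 0.8 + 0.8 + 0.4 = 2.0 kcal/mol.
CN at 120° (eclipsed): COOH–COOH eclipsed, CN–CN eclipsed, H–H eclipsed; 3.5 + 1.6 + 1.0 = 6.1 kcal/mol.
CN at 180° (staggered): COOH–COOH gauche, CN–CN gauche, CN–COOH gauche; 0.8 + 0.4 + 0.8 = 2.0 kcal/mol.
CN at 240° (eclipsed): COOH–H eclipsed, CN–COOH eclipsed, H–CN eclipsed; 1.6 + 2.2 + 1.4 = 5.2 kcal/mol.
CN at 300° (staggered): COOH–CN gauche, CN–COOH gauche; 0.8 + 0.8 = 1.6 kcal/mol.
The maximum (6.1 kcal/mol) occurs with CN at 120°.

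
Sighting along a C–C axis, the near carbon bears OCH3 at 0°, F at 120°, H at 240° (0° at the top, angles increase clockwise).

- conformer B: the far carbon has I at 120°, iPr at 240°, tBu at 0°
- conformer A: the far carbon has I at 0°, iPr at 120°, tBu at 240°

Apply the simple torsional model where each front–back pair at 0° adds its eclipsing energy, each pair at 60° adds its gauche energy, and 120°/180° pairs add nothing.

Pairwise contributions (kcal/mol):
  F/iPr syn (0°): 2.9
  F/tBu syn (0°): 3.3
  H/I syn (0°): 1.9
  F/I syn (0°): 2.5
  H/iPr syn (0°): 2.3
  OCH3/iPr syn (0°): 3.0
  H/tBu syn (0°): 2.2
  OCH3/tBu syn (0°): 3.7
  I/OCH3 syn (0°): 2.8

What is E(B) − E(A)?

B is eclipsed. OCH3 at 0° is eclipsed with tBu at 0° (3.7); F at 120° is eclipsed with I at 120° (2.5); H at 240° is eclipsed with iPr at 240° (2.3). Total 8.5 kcal/mol.
A is eclipsed. OCH3 at 0° is eclipsed with I at 0° (2.8); F at 120° is eclipsed with iPr at 120° (2.9); H at 240° is eclipsed with tBu at 240° (2.2). Total 7.9 kcal/mol.
E(B) − E(A) = 8.5 − 7.9 = +0.6 kcal/mol.

+0.6 kcal/mol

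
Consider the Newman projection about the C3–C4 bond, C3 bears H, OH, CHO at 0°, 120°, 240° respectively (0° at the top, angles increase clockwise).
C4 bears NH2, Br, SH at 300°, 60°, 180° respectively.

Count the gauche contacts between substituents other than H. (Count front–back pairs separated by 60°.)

Non-H gauche pairs: OH(120°)/Br(60°); OH(120°)/SH(180°); CHO(240°)/NH2(300°); CHO(240°)/SH(180°) — 4 interactions.

4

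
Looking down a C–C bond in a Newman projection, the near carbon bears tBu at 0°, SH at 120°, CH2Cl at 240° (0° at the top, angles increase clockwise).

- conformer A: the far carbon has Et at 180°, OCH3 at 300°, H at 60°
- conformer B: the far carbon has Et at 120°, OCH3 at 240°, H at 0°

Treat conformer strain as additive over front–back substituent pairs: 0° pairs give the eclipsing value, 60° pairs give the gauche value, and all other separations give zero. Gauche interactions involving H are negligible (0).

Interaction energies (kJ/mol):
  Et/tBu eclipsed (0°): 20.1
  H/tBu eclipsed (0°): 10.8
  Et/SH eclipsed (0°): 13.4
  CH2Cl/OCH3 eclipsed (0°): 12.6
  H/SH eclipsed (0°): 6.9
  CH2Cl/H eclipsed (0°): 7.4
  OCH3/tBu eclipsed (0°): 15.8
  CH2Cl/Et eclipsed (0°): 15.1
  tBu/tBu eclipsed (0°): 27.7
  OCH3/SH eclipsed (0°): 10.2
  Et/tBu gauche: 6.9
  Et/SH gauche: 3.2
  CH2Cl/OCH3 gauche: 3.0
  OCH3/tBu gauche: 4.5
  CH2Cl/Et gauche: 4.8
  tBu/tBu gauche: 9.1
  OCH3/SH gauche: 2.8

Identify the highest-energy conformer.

B

A (staggered): tBu(0°)/OCH3(300°) gauche 4.5; SH(120°)/Et(180°) gauche 3.2; CH2Cl(240°)/Et(180°) gauche 4.8; CH2Cl(240°)/OCH3(300°) gauche 3.0 → 15.5 kJ/mol.
B (eclipsed): tBu(0°)/H(0°) eclipsed 10.8; SH(120°)/Et(120°) eclipsed 13.4; CH2Cl(240°)/OCH3(240°) eclipsed 12.6 → 36.8 kJ/mol.
B has the highest total (36.8 kJ/mol).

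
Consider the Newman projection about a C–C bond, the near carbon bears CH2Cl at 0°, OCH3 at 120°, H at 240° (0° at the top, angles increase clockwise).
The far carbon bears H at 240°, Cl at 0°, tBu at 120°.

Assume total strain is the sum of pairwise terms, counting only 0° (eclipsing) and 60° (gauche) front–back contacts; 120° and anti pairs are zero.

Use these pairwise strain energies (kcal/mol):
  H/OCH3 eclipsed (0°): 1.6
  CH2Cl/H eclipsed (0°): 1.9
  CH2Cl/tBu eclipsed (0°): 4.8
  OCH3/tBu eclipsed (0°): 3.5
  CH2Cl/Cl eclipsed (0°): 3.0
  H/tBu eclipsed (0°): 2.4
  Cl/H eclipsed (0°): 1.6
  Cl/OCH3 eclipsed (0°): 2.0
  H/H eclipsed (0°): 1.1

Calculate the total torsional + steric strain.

7.6 kcal/mol

This conformer (eclipsed): CH2Cl(0°)/Cl(0°) eclipsed 3.0; OCH3(120°)/tBu(120°) eclipsed 3.5; H(240°)/H(240°) eclipsed 1.1 → 7.6 kcal/mol.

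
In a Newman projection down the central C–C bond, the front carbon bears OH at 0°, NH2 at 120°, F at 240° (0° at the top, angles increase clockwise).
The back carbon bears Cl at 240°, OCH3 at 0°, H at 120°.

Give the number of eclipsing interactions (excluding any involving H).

2

Non-H eclipsing pairs: OH(0°)/OCH3(0°); F(240°)/Cl(240°) — 2 interactions.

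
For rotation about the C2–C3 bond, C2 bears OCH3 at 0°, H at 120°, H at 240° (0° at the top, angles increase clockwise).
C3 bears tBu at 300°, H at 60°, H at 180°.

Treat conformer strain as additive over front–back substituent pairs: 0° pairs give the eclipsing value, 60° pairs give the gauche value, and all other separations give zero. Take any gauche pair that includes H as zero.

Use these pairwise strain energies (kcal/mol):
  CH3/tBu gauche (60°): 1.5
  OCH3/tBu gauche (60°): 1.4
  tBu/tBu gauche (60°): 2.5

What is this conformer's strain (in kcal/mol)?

This conformer is staggered. OCH3 at 0° is gauche with tBu at 300° (1.4). Total 1.4 kcal/mol.

1.4 kcal/mol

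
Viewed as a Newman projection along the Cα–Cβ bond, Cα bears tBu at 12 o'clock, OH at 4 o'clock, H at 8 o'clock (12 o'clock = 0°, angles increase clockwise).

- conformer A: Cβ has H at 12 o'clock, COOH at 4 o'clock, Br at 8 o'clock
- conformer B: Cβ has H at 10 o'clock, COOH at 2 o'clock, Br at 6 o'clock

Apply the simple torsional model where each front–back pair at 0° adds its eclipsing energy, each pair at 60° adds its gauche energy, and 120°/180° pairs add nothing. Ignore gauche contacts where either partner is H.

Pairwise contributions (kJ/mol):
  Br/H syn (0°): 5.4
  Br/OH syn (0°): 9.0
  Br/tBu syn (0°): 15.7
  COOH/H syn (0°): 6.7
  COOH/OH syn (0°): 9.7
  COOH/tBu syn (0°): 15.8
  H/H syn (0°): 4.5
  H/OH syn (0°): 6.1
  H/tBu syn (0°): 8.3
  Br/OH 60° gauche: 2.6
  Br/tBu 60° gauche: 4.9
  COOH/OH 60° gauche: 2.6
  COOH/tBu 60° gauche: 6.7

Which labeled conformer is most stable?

A (eclipsed): tBu–H eclipsed, OH–COOH eclipsed, H–Br eclipsed; 8.3 + 9.7 + 5.4 = 23.4 kJ/mol.
B (staggered): tBu–COOH gauche, OH–COOH gauche, OH–Br gauche; 6.7 + 2.6 + 2.6 = 11.9 kJ/mol.
B has the lowest total (11.9 kJ/mol).

B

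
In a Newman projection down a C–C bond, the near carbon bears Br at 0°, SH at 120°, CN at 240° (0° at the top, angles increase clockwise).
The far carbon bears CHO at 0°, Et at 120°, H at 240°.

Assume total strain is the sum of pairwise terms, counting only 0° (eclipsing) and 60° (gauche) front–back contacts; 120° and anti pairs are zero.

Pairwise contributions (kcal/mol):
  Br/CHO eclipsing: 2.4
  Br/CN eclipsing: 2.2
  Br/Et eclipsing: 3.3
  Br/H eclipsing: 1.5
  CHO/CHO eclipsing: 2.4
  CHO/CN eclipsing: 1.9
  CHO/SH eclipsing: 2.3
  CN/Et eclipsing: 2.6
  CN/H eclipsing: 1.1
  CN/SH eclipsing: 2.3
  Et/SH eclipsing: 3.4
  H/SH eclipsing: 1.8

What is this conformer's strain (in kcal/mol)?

This conformer is eclipsed. Br at 0° is eclipsed with CHO at 0° (2.4); SH at 120° is eclipsed with Et at 120° (3.4); CN at 240° is eclipsed with H at 240° (1.1). Total 6.9 kcal/mol.

6.9 kcal/mol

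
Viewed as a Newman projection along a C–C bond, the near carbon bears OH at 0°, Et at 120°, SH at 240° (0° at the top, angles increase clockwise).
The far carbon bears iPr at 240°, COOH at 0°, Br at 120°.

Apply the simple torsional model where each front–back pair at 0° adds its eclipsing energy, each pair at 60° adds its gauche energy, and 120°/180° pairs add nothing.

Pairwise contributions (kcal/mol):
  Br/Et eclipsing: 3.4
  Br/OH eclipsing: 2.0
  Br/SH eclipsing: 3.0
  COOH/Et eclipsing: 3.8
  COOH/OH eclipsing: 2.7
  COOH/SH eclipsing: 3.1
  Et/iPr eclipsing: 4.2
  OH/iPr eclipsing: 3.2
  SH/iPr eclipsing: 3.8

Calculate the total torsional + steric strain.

This conformer is eclipsed. OH at 0° is eclipsed with COOH at 0° (2.7); Et at 120° is eclipsed with Br at 120° (3.4); SH at 240° is eclipsed with iPr at 240° (3.8). Total 9.9 kcal/mol.

9.9 kcal/mol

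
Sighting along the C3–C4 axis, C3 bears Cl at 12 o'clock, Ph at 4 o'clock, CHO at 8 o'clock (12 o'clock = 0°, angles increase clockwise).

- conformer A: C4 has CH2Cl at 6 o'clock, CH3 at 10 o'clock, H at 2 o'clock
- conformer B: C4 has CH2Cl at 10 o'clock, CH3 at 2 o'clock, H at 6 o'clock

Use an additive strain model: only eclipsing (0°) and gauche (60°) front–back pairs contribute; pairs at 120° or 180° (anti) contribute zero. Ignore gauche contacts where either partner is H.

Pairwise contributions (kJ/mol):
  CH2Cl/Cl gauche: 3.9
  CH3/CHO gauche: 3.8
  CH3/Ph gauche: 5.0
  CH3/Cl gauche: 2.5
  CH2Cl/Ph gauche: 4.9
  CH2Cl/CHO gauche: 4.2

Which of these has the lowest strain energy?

A is staggered. Cl at 0° is gauche with CH3 at 300° (2.5); Ph at 120° is gauche with CH2Cl at 180° (4.9); CHO at 240° is gauche with CH2Cl at 180° (4.2); CHO at 240° is gauche with CH3 at 300° (3.8). Total 15.4 kJ/mol.
B is staggered. Cl at 0° is gauche with CH2Cl at 300° (3.9); Cl at 0° is gauche with CH3 at 60° (2.5); Ph at 120° is gauche with CH3 at 60° (5.0); CHO at 240° is gauche with CH2Cl at 300° (4.2). Total 15.6 kJ/mol.
A has the lowest total (15.4 kJ/mol).

A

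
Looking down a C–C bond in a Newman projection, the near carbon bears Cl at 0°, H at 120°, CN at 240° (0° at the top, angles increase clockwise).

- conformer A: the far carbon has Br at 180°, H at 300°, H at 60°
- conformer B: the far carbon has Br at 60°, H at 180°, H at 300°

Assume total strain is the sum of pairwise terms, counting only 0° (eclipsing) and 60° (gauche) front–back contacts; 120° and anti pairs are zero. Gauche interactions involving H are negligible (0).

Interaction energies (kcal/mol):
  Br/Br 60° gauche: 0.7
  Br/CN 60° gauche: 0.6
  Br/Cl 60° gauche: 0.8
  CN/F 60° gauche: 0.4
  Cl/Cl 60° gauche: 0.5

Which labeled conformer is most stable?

A is staggered. CN at 240° is gauche with Br at 180° (0.6). Total 0.6 kcal/mol.
B is staggered. Cl at 0° is gauche with Br at 60° (0.8). Total 0.8 kcal/mol.
A has the lowest total (0.6 kcal/mol).

A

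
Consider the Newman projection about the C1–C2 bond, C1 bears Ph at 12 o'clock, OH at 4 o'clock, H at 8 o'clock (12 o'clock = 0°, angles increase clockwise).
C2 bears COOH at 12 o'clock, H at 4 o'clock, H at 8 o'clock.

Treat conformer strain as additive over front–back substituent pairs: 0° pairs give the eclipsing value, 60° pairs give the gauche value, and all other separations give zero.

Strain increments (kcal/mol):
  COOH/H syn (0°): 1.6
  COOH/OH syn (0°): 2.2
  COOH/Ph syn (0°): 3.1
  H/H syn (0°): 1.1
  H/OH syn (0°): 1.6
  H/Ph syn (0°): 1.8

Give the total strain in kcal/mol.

This conformer (eclipsed): Ph–COOH eclipsed, OH–H eclipsed, H–H eclipsed; 3.1 + 1.6 + 1.1 = 5.8 kcal/mol.

5.8 kcal/mol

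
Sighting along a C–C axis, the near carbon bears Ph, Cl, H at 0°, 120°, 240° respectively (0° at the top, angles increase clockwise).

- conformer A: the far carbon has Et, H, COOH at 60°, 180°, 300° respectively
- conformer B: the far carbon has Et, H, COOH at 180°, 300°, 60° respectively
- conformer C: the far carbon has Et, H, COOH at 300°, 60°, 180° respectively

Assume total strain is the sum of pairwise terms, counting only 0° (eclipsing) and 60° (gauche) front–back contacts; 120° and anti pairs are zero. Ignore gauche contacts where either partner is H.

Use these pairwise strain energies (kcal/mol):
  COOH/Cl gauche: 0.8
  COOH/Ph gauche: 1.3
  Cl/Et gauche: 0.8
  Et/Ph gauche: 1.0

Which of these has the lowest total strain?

A (staggered): Ph–Et gauche, Ph–COOH gauche, Cl–Et gauche; 1.0 + 1.3 + 0.8 = 3.1 kcal/mol.
B (staggered): Ph–COOH gauche, Cl–Et gauche, Cl–COOH gauche; 1.3 + 0.8 + 0.8 = 2.9 kcal/mol.
C (staggered): Ph–Et gauche, Cl–COOH gauche; 1.0 + 0.8 = 1.8 kcal/mol.
C has the lowest total (1.8 kcal/mol).

C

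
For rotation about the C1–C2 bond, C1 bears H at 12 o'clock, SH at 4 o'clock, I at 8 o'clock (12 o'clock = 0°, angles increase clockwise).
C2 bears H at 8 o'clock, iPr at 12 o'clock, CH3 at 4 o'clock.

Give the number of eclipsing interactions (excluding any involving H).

Non-H eclipsing pairs: SH(120°)/CH3(120°) — 1 interaction.

1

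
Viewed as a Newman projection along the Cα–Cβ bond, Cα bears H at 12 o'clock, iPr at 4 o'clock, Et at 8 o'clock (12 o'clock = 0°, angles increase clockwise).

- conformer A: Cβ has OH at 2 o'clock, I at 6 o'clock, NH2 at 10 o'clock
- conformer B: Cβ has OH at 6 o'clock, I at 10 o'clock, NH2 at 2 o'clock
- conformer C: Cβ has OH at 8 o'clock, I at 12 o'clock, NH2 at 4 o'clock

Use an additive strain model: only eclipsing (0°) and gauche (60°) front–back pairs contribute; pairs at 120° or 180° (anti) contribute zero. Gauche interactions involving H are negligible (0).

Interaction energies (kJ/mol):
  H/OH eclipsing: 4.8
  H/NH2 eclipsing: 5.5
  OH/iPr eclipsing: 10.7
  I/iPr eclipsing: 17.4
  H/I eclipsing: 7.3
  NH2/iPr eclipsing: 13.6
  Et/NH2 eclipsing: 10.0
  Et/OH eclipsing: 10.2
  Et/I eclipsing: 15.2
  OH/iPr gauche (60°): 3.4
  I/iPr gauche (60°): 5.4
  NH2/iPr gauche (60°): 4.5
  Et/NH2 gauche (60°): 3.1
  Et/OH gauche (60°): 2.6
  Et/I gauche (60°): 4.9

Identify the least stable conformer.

C

A (staggered): iPr–OH gauche, iPr–I gauche, Et–I gauche, Et–NH2 gauche; 3.4 + 5.4 + 4.9 + 3.1 = 16.8 kJ/mol.
B (staggered): iPr–OH gauche, iPr–NH2 gauche, Et–OH gauche, Et–I gauche; 3.4 + 4.5 + 2.6 + 4.9 = 15.4 kJ/mol.
C (eclipsed): H–I eclipsed, iPr–NH2 eclipsed, Et–OH eclipsed; 7.3 + 13.6 + 10.2 = 31.1 kJ/mol.
C has the highest total (31.1 kJ/mol).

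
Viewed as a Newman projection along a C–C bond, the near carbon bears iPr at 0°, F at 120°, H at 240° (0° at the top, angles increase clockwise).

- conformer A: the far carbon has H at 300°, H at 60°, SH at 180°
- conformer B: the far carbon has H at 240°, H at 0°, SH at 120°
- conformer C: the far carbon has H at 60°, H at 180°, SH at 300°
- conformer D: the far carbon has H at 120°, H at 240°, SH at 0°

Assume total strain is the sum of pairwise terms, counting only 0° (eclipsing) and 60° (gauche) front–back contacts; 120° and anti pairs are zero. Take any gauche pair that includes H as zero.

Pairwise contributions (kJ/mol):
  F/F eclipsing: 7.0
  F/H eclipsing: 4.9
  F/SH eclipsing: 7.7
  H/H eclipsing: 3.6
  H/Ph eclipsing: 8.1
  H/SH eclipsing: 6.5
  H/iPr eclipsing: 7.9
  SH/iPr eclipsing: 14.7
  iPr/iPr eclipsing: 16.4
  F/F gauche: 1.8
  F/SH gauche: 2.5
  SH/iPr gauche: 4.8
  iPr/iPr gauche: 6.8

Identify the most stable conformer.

A (staggered): F(120°)/SH(180°) gauche 2.5 → 2.5 kJ/mol.
B (eclipsed): iPr(0°)/H(0°) eclipsed 7.9; F(120°)/SH(120°) eclipsed 7.7; H(240°)/H(240°) eclipsed 3.6 → 19.2 kJ/mol.
C (staggered): iPr(0°)/SH(300°) gauche 4.8 → 4.8 kJ/mol.
D (eclipsed): iPr(0°)/SH(0°) eclipsed 14.7; F(120°)/H(120°) eclipsed 4.9; H(240°)/H(240°) eclipsed 3.6 → 23.2 kJ/mol.
A has the lowest total (2.5 kJ/mol).

A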